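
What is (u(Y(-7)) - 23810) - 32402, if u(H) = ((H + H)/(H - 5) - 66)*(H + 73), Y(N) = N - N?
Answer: -61030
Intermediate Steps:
Y(N) = 0
u(H) = (-66 + 2*H/(-5 + H))*(73 + H) (u(H) = ((2*H)/(-5 + H) - 66)*(73 + H) = (2*H/(-5 + H) - 66)*(73 + H) = (-66 + 2*H/(-5 + H))*(73 + H))
(u(Y(-7)) - 23810) - 32402 = (2*(12045 - 2171*0 - 32*0²)/(-5 + 0) - 23810) - 32402 = (2*(12045 + 0 - 32*0)/(-5) - 23810) - 32402 = (2*(-⅕)*(12045 + 0 + 0) - 23810) - 32402 = (2*(-⅕)*12045 - 23810) - 32402 = (-4818 - 23810) - 32402 = -28628 - 32402 = -61030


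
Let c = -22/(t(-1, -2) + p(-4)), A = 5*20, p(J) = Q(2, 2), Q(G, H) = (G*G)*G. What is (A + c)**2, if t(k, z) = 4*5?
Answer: 1929321/196 ≈ 9843.5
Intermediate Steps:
Q(G, H) = G**3 (Q(G, H) = G**2*G = G**3)
p(J) = 8 (p(J) = 2**3 = 8)
A = 100
t(k, z) = 20
c = -11/14 (c = -22/(20 + 8) = -22/28 = -22*1/28 = -11/14 ≈ -0.78571)
(A + c)**2 = (100 - 11/14)**2 = (1389/14)**2 = 1929321/196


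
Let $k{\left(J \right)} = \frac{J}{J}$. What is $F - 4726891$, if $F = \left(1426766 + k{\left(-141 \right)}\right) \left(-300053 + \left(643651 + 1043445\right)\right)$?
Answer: $1978982453090$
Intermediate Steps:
$k{\left(J \right)} = 1$
$F = 1978987179981$ ($F = \left(1426766 + 1\right) \left(-300053 + \left(643651 + 1043445\right)\right) = 1426767 \left(-300053 + 1687096\right) = 1426767 \cdot 1387043 = 1978987179981$)
$F - 4726891 = 1978987179981 - 4726891 = 1978982453090$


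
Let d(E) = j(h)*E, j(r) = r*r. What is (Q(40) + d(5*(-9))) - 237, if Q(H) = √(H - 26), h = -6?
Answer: -1857 + √14 ≈ -1853.3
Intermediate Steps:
j(r) = r²
Q(H) = √(-26 + H)
d(E) = 36*E (d(E) = (-6)²*E = 36*E)
(Q(40) + d(5*(-9))) - 237 = (√(-26 + 40) + 36*(5*(-9))) - 237 = (√14 + 36*(-45)) - 237 = (√14 - 1620) - 237 = (-1620 + √14) - 237 = -1857 + √14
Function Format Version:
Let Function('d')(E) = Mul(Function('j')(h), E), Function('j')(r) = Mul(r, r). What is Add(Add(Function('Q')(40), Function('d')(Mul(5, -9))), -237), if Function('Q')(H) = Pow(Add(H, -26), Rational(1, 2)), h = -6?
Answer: Add(-1857, Pow(14, Rational(1, 2))) ≈ -1853.3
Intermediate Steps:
Function('j')(r) = Pow(r, 2)
Function('Q')(H) = Pow(Add(-26, H), Rational(1, 2))
Function('d')(E) = Mul(36, E) (Function('d')(E) = Mul(Pow(-6, 2), E) = Mul(36, E))
Add(Add(Function('Q')(40), Function('d')(Mul(5, -9))), -237) = Add(Add(Pow(Add(-26, 40), Rational(1, 2)), Mul(36, Mul(5, -9))), -237) = Add(Add(Pow(14, Rational(1, 2)), Mul(36, -45)), -237) = Add(Add(Pow(14, Rational(1, 2)), -1620), -237) = Add(Add(-1620, Pow(14, Rational(1, 2))), -237) = Add(-1857, Pow(14, Rational(1, 2)))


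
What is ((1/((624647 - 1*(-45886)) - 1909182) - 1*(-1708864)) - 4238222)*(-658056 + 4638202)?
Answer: -12469744710291712078/1238649 ≈ -1.0067e+13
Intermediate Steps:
((1/((624647 - 1*(-45886)) - 1909182) - 1*(-1708864)) - 4238222)*(-658056 + 4638202) = ((1/((624647 + 45886) - 1909182) + 1708864) - 4238222)*3980146 = ((1/(670533 - 1909182) + 1708864) - 4238222)*3980146 = ((1/(-1238649) + 1708864) - 4238222)*3980146 = ((-1/1238649 + 1708864) - 4238222)*3980146 = (2116682684735/1238649 - 4238222)*3980146 = -3132986757343/1238649*3980146 = -12469744710291712078/1238649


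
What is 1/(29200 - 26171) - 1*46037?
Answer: -139446072/3029 ≈ -46037.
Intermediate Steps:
1/(29200 - 26171) - 1*46037 = 1/3029 - 46037 = -139446072/3029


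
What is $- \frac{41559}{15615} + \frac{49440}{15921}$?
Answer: $\frac{1362281}{3069215} \approx 0.44385$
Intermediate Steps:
$- \frac{41559}{15615} + \frac{49440}{15921} = \left(-41559\right) \frac{1}{15615} + 49440 \cdot \frac{1}{15921} = - \frac{13853}{5205} + \frac{16480}{5307} = \frac{1362281}{3069215}$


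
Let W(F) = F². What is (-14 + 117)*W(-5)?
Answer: 2575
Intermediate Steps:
(-14 + 117)*W(-5) = (-14 + 117)*(-5)² = 103*25 = 2575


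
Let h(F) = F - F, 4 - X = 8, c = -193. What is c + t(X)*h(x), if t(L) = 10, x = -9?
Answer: -193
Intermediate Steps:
X = -4 (X = 4 - 1*8 = 4 - 8 = -4)
h(F) = 0
c + t(X)*h(x) = -193 + 10*0 = -193 + 0 = -193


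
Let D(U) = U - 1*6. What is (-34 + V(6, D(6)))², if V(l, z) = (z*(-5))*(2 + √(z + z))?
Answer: 1156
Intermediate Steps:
D(U) = -6 + U (D(U) = U - 6 = -6 + U)
V(l, z) = -5*z*(2 + √2*√z) (V(l, z) = (-5*z)*(2 + √(2*z)) = (-5*z)*(2 + √2*√z) = -5*z*(2 + √2*√z))
(-34 + V(6, D(6)))² = (-34 + (-10*(-6 + 6) - 5*√2*(-6 + 6)^(3/2)))² = (-34 + (-10*0 - 5*√2*0^(3/2)))² = (-34 + (0 - 5*√2*0))² = (-34 + (0 + 0))² = (-34 + 0)² = (-34)² = 1156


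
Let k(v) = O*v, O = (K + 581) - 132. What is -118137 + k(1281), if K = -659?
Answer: -387147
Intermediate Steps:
O = -210 (O = (-659 + 581) - 132 = -78 - 132 = -210)
k(v) = -210*v
-118137 + k(1281) = -118137 - 210*1281 = -118137 - 269010 = -387147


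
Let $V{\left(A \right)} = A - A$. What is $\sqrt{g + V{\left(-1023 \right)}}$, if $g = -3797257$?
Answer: $i \sqrt{3797257} \approx 1948.7 i$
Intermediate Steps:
$V{\left(A \right)} = 0$
$\sqrt{g + V{\left(-1023 \right)}} = \sqrt{-3797257 + 0} = \sqrt{-3797257} = i \sqrt{3797257}$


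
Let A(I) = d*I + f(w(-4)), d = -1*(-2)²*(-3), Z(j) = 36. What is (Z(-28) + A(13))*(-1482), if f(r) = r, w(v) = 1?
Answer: -286026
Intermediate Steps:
d = 12 (d = -1*4*(-3) = -4*(-3) = 12)
A(I) = 1 + 12*I (A(I) = 12*I + 1 = 1 + 12*I)
(Z(-28) + A(13))*(-1482) = (36 + (1 + 12*13))*(-1482) = (36 + (1 + 156))*(-1482) = (36 + 157)*(-1482) = 193*(-1482) = -286026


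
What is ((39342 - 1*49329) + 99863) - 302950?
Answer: -213074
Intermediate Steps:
((39342 - 1*49329) + 99863) - 302950 = ((39342 - 49329) + 99863) - 302950 = (-9987 + 99863) - 302950 = 89876 - 302950 = -213074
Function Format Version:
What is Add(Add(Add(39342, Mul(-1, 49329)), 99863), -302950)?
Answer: -213074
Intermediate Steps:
Add(Add(Add(39342, Mul(-1, 49329)), 99863), -302950) = Add(Add(Add(39342, -49329), 99863), -302950) = Add(Add(-9987, 99863), -302950) = Add(89876, -302950) = -213074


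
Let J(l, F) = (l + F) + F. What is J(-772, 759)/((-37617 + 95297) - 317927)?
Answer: -746/260247 ≈ -0.0028665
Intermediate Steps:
J(l, F) = l + 2*F (J(l, F) = (F + l) + F = l + 2*F)
J(-772, 759)/((-37617 + 95297) - 317927) = (-772 + 2*759)/((-37617 + 95297) - 317927) = (-772 + 1518)/(57680 - 317927) = 746/(-260247) = 746*(-1/260247) = -746/260247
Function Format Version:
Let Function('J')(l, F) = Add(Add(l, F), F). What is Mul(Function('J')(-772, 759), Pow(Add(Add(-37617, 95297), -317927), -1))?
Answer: Rational(-746, 260247) ≈ -0.0028665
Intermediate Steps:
Function('J')(l, F) = Add(l, Mul(2, F)) (Function('J')(l, F) = Add(Add(F, l), F) = Add(l, Mul(2, F)))
Mul(Function('J')(-772, 759), Pow(Add(Add(-37617, 95297), -317927), -1)) = Mul(Add(-772, Mul(2, 759)), Pow(Add(Add(-37617, 95297), -317927), -1)) = Mul(Add(-772, 1518), Pow(Add(57680, -317927), -1)) = Mul(746, Pow(-260247, -1)) = Mul(746, Rational(-1, 260247)) = Rational(-746, 260247)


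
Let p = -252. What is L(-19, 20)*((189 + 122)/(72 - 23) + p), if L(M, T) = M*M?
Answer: -4345357/49 ≈ -88681.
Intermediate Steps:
L(M, T) = M²
L(-19, 20)*((189 + 122)/(72 - 23) + p) = (-19)²*((189 + 122)/(72 - 23) - 252) = 361*(311/49 - 252) = 361*(-12037/49) = -4345357/49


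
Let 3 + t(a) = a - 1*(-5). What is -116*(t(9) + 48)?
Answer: -6844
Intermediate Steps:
t(a) = 2 + a (t(a) = -3 + (a - 1*(-5)) = -3 + (a + 5) = -3 + (5 + a) = 2 + a)
-116*(t(9) + 48) = -116*((2 + 9) + 48) = -116*(11 + 48) = -116*59 = -6844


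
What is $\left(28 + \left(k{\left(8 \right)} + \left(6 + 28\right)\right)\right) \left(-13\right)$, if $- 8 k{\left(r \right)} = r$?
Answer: $-793$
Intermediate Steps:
$k{\left(r \right)} = - \frac{r}{8}$
$\left(28 + \left(k{\left(8 \right)} + \left(6 + 28\right)\right)\right) \left(-13\right) = \left(28 + \left(\left(- \frac{1}{8}\right) 8 + \left(6 + 28\right)\right)\right) \left(-13\right) = \left(28 + \left(-1 + 34\right)\right) \left(-13\right) = \left(28 + 33\right) \left(-13\right) = 61 \left(-13\right) = -793$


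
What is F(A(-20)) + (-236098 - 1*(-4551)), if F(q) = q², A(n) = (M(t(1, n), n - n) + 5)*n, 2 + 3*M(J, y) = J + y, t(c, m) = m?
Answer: -2064323/9 ≈ -2.2937e+5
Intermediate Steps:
M(J, y) = -⅔ + J/3 + y/3 (M(J, y) = -⅔ + (J + y)/3 = -⅔ + (J/3 + y/3) = -⅔ + J/3 + y/3)
A(n) = n*(13/3 + n/3) (A(n) = ((-⅔ + n/3 + (n - n)/3) + 5)*n = ((-⅔ + n/3 + (⅓)*0) + 5)*n = ((-⅔ + n/3 + 0) + 5)*n = ((-⅔ + n/3) + 5)*n = (13/3 + n/3)*n = n*(13/3 + n/3))
F(A(-20)) + (-236098 - 1*(-4551)) = ((⅓)*(-20)*(13 - 20))² + (-236098 - 1*(-4551)) = ((⅓)*(-20)*(-7))² + (-236098 + 4551) = (140/3)² - 231547 = 19600/9 - 231547 = -2064323/9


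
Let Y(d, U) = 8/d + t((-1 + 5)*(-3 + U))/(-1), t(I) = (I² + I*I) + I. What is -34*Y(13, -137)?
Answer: 276974608/13 ≈ 2.1306e+7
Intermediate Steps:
t(I) = I + 2*I² (t(I) = (I² + I²) + I = 2*I² + I = I + 2*I²)
Y(d, U) = 8/d - (-23 + 8*U)*(-12 + 4*U) (Y(d, U) = 8/d + (((-1 + 5)*(-3 + U))*(1 + 2*((-1 + 5)*(-3 + U))))/(-1) = 8/d + ((4*(-3 + U))*(1 + 2*(4*(-3 + U))))*(-1) = 8/d + ((-12 + 4*U)*(1 + 2*(-12 + 4*U)))*(-1) = 8/d + ((-12 + 4*U)*(1 + (-24 + 8*U)))*(-1) = 8/d + ((-12 + 4*U)*(-23 + 8*U))*(-1) = 8/d + ((-23 + 8*U)*(-12 + 4*U))*(-1) = 8/d - (-23 + 8*U)*(-12 + 4*U))
-34*Y(13, -137) = -34*(-276 - 32*(-137)² + 8/13 + 188*(-137)) = -34*(-276 - 32*18769 + 8*(1/13) - 25756) = -34*(-276 - 600608 + 8/13 - 25756) = -34*(-8146312/13) = 276974608/13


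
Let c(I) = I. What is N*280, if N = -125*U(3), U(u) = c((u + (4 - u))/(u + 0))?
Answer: -140000/3 ≈ -46667.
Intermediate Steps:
U(u) = 4/u (U(u) = (u + (4 - u))/(u + 0) = 4/u)
N = -500/3 ≈ -166.67
N*280 = -500/3*280 = -140000/3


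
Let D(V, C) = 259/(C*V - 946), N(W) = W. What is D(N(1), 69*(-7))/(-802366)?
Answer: 259/1146581014 ≈ 2.2589e-7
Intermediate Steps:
D(V, C) = 259/(-946 + C*V)
D(N(1), 69*(-7))/(-802366) = (259/(-946 + (69*(-7))*1))/(-802366) = (259/(-946 - 483*1))*(-1/802366) = (259/(-946 - 483))*(-1/802366) = (259/(-1429))*(-1/802366) = (259*(-1/1429))*(-1/802366) = -259/1429*(-1/802366) = 259/1146581014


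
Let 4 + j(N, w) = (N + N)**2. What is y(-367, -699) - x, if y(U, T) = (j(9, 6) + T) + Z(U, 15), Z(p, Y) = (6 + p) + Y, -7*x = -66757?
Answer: -71832/7 ≈ -10262.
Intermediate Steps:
x = 66757/7 (x = -1/7*(-66757) = 66757/7 ≈ 9536.7)
Z(p, Y) = 6 + Y + p
j(N, w) = -4 + 4*N**2 (j(N, w) = -4 + (N + N)**2 = -4 + (2*N)**2 = -4 + 4*N**2)
y(U, T) = 341 + T + U (y(U, T) = ((-4 + 4*9**2) + T) + (6 + 15 + U) = ((-4 + 4*81) + T) + (21 + U) = ((-4 + 324) + T) + (21 + U) = (320 + T) + (21 + U) = 341 + T + U)
y(-367, -699) - x = (341 - 699 - 367) - 1*66757/7 = -725 - 66757/7 = -71832/7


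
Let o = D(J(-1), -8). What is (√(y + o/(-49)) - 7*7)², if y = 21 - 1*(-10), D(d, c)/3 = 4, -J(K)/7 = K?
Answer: (343 - √1507)²/49 ≈ 1888.3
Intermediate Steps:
J(K) = -7*K
D(d, c) = 12 (D(d, c) = 3*4 = 12)
y = 31 (y = 21 + 10 = 31)
o = 12
(√(y + o/(-49)) - 7*7)² = (√(31 + 12/(-49)) - 7*7)² = (√(31 + 12*(-1/49)) - 49)² = (√(31 - 12/49) - 49)² = (√(1507/49) - 49)² = (√1507/7 - 49)² = (-49 + √1507/7)²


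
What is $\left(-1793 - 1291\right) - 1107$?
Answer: $-4191$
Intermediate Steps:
$\left(-1793 - 1291\right) - 1107 = -3084 - 1107 = -4191$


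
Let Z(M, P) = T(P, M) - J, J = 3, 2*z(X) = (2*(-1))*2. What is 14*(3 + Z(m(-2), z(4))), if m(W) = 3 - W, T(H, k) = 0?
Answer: 0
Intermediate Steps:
z(X) = -2 (z(X) = ((2*(-1))*2)/2 = (-2*2)/2 = (1/2)*(-4) = -2)
Z(M, P) = -3 (Z(M, P) = 0 - 1*3 = 0 - 3 = -3)
14*(3 + Z(m(-2), z(4))) = 14*(3 - 3) = 14*0 = 0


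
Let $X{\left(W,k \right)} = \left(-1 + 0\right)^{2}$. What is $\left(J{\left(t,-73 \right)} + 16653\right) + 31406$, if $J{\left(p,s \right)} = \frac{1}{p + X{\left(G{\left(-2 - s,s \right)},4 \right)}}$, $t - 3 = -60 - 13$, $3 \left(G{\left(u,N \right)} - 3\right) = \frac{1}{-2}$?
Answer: $\frac{3316070}{69} \approx 48059.0$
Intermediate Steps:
$G{\left(u,N \right)} = \frac{17}{6}$ ($G{\left(u,N \right)} = 3 + \frac{1}{3 \left(-2\right)} = 3 + \frac{1}{3} \left(- \frac{1}{2}\right) = 3 - \frac{1}{6} = \frac{17}{6}$)
$X{\left(W,k \right)} = 1$ ($X{\left(W,k \right)} = \left(-1\right)^{2} = 1$)
$t = -70$ ($t = 3 - 73 = -70$)
$J{\left(p,s \right)} = \frac{1}{1 + p}$ ($J{\left(p,s \right)} = \frac{1}{p + 1} = \frac{1}{1 + p}$)
$\left(J{\left(t,-73 \right)} + 16653\right) + 31406 = \left(\frac{1}{1 - 70} + 16653\right) + 31406 = \left(\frac{1}{-69} + 16653\right) + 31406 = \left(- \frac{1}{69} + 16653\right) + 31406 = \frac{1149056}{69} + 31406 = \frac{3316070}{69}$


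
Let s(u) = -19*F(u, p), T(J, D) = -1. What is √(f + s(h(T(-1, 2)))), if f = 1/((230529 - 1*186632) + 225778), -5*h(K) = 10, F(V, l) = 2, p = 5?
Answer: I*√110541389763/53935 ≈ 6.1644*I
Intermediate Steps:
h(K) = -2 (h(K) = -⅕*10 = -2)
f = 1/269675 (f = 1/((230529 - 186632) + 225778) = 1/(43897 + 225778) = 1/269675 ≈ 3.7082e-6)
s(u) = -38 (s(u) = -19*2 = -38)
√(f + s(h(T(-1, 2)))) = √(1/269675 - 38) = √(-10247649/269675) = I*√110541389763/53935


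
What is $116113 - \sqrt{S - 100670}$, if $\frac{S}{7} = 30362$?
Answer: $116113 - 2 \sqrt{27966} \approx 1.1578 \cdot 10^{5}$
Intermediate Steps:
$S = 212534$ ($S = 7 \cdot 30362 = 212534$)
$116113 - \sqrt{S - 100670} = 116113 - \sqrt{212534 - 100670} = 116113 - \sqrt{111864} = 116113 - 2 \sqrt{27966}$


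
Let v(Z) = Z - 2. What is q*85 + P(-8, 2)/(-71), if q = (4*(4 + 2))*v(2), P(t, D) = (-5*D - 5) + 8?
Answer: 7/71 ≈ 0.098592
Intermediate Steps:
v(Z) = -2 + Z
P(t, D) = 3 - 5*D (P(t, D) = (-5 - 5*D) + 8 = 3 - 5*D)
q = 0 (q = (4*(4 + 2))*(-2 + 2) = (4*6)*0 = 24*0 = 0)
q*85 + P(-8, 2)/(-71) = 0*85 + (3 - 5*2)/(-71) = 0 + (3 - 10)*(-1/71) = 0 - 7*(-1/71) = 0 + 7/71 = 7/71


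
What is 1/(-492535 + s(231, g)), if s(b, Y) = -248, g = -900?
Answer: -1/492783 ≈ -2.0293e-6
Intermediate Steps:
1/(-492535 + s(231, g)) = 1/(-492535 - 248) = 1/(-492783) = -1/492783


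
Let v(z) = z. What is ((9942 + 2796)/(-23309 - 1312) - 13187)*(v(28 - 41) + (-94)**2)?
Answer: -954912892965/8207 ≈ -1.1635e+8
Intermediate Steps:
((9942 + 2796)/(-23309 - 1312) - 13187)*(v(28 - 41) + (-94)**2) = ((9942 + 2796)/(-23309 - 1312) - 13187)*((28 - 41) + (-94)**2) = (12738/(-24621) - 13187)*(-13 + 8836) = (12738*(-1/24621) - 13187)*8823 = (-4246/8207 - 13187)*8823 = -108229955/8207*8823 = -954912892965/8207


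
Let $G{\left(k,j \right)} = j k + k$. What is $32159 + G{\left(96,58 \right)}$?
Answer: $37823$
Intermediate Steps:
$G{\left(k,j \right)} = k + j k$
$32159 + G{\left(96,58 \right)} = 32159 + 96 \left(1 + 58\right) = 32159 + 96 \cdot 59 = 32159 + 5664 = 37823$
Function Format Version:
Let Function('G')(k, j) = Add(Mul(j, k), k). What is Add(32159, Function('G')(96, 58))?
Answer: 37823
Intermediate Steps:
Function('G')(k, j) = Add(k, Mul(j, k))
Add(32159, Function('G')(96, 58)) = Add(32159, Mul(96, Add(1, 58))) = Add(32159, Mul(96, 59)) = Add(32159, 5664) = 37823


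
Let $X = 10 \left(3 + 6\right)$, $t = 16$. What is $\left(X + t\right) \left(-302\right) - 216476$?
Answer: $-248488$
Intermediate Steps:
$X = 90$ ($X = 10 \cdot 9 = 90$)
$\left(X + t\right) \left(-302\right) - 216476 = \left(90 + 16\right) \left(-302\right) - 216476 = 106 \left(-302\right) - 216476 = -32012 - 216476 = -248488$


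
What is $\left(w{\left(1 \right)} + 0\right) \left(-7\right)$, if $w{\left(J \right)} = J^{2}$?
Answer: $-7$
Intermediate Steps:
$\left(w{\left(1 \right)} + 0\right) \left(-7\right) = \left(1^{2} + 0\right) \left(-7\right) = \left(1 + 0\right) \left(-7\right) = 1 \left(-7\right) = -7$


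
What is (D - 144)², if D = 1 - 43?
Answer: 34596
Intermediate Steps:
D = -42
(D - 144)² = (-42 - 144)² = (-186)² = 34596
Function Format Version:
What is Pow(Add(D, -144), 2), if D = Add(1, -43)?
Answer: 34596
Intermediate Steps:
D = -42
Pow(Add(D, -144), 2) = Pow(Add(-42, -144), 2) = Pow(-186, 2) = 34596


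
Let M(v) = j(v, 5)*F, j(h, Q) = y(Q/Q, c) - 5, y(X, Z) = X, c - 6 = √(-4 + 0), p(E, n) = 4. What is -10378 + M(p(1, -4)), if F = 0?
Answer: -10378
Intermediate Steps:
c = 6 + 2*I (c = 6 + √(-4 + 0) = 6 + √(-4) = 6 + 2*I ≈ 6.0 + 2.0*I)
j(h, Q) = -4 (j(h, Q) = Q/Q - 5 = 1 - 5 = -4)
M(v) = 0 (M(v) = -4*0 = 0)
-10378 + M(p(1, -4)) = -10378 + 0 = -10378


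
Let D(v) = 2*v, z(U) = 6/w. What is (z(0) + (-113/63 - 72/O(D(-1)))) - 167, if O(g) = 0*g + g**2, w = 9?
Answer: -11726/63 ≈ -186.13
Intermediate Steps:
z(U) = 2/3 (z(U) = 6/9 = 6*(1/9) = 2/3)
O(g) = g**2 (O(g) = 0 + g**2 = g**2)
(z(0) + (-113/63 - 72/O(D(-1)))) - 167 = (2/3 + (-113/63 - 72/((2*(-1))**2))) - 167 = (2/3 + (-113*1/63 - 72/((-2)**2))) - 167 = (2/3 + (-113/63 - 72/4)) - 167 = (2/3 + (-113/63 - 72*1/4)) - 167 = (2/3 + (-113/63 - 18)) - 167 = (2/3 - 1247/63) - 167 = -1205/63 - 167 = -11726/63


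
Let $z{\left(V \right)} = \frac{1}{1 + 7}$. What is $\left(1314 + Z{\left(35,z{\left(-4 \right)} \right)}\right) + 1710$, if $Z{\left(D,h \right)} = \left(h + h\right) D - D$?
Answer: $\frac{11991}{4} \approx 2997.8$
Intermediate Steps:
$z{\left(V \right)} = \frac{1}{8}$
$Z{\left(D,h \right)} = - D + 2 D h$ ($Z{\left(D,h \right)} = 2 h D - D = 2 D h - D = - D + 2 D h$)
$\left(1314 + Z{\left(35,z{\left(-4 \right)} \right)}\right) + 1710 = \left(1314 + 35 \left(-1 + 2 \cdot \frac{1}{8}\right)\right) + 1710 = \left(1314 + 35 \left(-1 + \frac{1}{4}\right)\right) + 1710 = \left(1314 + 35 \left(- \frac{3}{4}\right)\right) + 1710 = \left(1314 - \frac{105}{4}\right) + 1710 = \frac{5151}{4} + 1710 = \frac{11991}{4}$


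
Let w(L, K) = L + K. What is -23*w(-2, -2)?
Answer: 92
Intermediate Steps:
w(L, K) = K + L
-23*w(-2, -2) = -23*(-2 - 2) = -23*(-4) = 92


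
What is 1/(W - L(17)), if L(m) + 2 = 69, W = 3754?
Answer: 1/3687 ≈ 0.00027122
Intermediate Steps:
L(m) = 67 (L(m) = -2 + 69 = 67)
1/(W - L(17)) = 1/(3754 - 1*67) = 1/(3754 - 67) = 1/3687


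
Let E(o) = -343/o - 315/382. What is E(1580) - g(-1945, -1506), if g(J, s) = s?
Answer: 454166317/301780 ≈ 1505.0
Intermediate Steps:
E(o) = -315/382 - 343/o (E(o) = -343/o - 315*1/382 = -343/o - 315/382 = -315/382 - 343/o)
E(1580) - g(-1945, -1506) = (-315/382 - 343/1580) - 1*(-1506) = (-315/382 - 343*1/1580) + 1506 = (-315/382 - 343/1580) + 1506 = -314363/301780 + 1506 = 454166317/301780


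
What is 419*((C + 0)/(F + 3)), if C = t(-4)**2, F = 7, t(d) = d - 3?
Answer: 20531/10 ≈ 2053.1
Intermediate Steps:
t(d) = -3 + d
C = 49 (C = (-3 - 4)**2 = (-7)**2 = 49)
419*((C + 0)/(F + 3)) = 419*((49 + 0)/(7 + 3)) = 419*(49/10) = 20531/10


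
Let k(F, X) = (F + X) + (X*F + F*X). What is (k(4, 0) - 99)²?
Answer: 9025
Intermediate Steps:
k(F, X) = F + X + 2*F*X (k(F, X) = (F + X) + (F*X + F*X) = (F + X) + 2*F*X = F + X + 2*F*X)
(k(4, 0) - 99)² = ((4 + 0 + 2*4*0) - 99)² = ((4 + 0 + 0) - 99)² = (4 - 99)² = (-95)² = 9025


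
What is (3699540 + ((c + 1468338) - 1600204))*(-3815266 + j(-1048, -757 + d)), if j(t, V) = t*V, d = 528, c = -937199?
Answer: -9404668875150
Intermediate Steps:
j(t, V) = V*t
(3699540 + ((c + 1468338) - 1600204))*(-3815266 + j(-1048, -757 + d)) = (3699540 + ((-937199 + 1468338) - 1600204))*(-3815266 + (-757 + 528)*(-1048)) = (3699540 + (531139 - 1600204))*(-3815266 - 229*(-1048)) = (3699540 - 1069065)*(-3815266 + 239992) = 2630475*(-3575274) = -9404668875150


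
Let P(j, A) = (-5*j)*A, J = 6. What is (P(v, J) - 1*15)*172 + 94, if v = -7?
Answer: 33634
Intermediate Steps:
P(j, A) = -5*A*j
(P(v, J) - 1*15)*172 + 94 = (-5*6*(-7) - 1*15)*172 + 94 = (210 - 15)*172 + 94 = 195*172 + 94 = 33540 + 94 = 33634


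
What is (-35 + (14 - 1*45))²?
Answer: 4356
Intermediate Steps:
(-35 + (14 - 1*45))² = (-35 + (14 - 45))² = (-35 - 31)² = (-66)² = 4356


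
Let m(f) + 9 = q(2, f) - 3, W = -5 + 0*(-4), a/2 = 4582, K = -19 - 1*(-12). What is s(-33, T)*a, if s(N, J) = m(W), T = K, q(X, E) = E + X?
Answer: -137460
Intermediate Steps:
K = -7 (K = -19 + 12 = -7)
a = 9164 (a = 2*4582 = 9164)
T = -7
W = -5 (W = -5 + 0 = -5)
m(f) = -10 + f (m(f) = -9 + ((f + 2) - 3) = -9 + ((2 + f) - 3) = -9 + (-1 + f) = -10 + f)
s(N, J) = -15 (s(N, J) = -10 - 5 = -15)
s(-33, T)*a = -15*9164 = -137460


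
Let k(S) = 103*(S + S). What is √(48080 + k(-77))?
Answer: √32218 ≈ 179.49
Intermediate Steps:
k(S) = 206*S (k(S) = 103*(2*S) = 206*S)
√(48080 + k(-77)) = √(48080 + 206*(-77)) = √(48080 - 15862) = √32218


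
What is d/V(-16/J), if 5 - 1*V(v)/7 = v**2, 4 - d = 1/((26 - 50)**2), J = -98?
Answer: 789929/6878016 ≈ 0.11485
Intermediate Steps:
d = 2303/576 (d = 4 - 1/((26 - 50)**2) = 4 - 1/((-24)**2) = 4 - 1/576 = 2303/576 ≈ 3.9983)
V(v) = 35 - 7*v**2
d/V(-16/J) = 2303/(576*(35 - 7*(-16/(-98))**2)) = 2303/(576*(35 - 7*(-16*(-1/98))**2)) = 2303/(576*(35 - 7*(8/49)**2)) = 2303/(576*(35 - 7*64/2401)) = 2303/(576*(35 - 64/343)) = 2303/(576*(11941/343)) = (2303/576)*(343/11941) = 789929/6878016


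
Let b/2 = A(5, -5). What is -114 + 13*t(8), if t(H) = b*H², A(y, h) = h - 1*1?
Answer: -10098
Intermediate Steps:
A(y, h) = -1 + h (A(y, h) = h - 1 = -1 + h)
b = -12 (b = 2*(-1 - 5) = 2*(-6) = -12)
t(H) = -12*H²
-114 + 13*t(8) = -114 + 13*(-12*8²) = -114 + 13*(-12*64) = -114 + 13*(-768) = -114 - 9984 = -10098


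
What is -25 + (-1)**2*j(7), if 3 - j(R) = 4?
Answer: -26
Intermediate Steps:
j(R) = -1 (j(R) = 3 - 1*4 = 3 - 4 = -1)
-25 + (-1)**2*j(7) = -25 + (-1)**2*(-1) = -25 + 1*(-1) = -25 - 1 = -26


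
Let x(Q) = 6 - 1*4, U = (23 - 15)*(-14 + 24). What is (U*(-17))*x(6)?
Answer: -2720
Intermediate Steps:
U = 80 (U = 8*10 = 80)
x(Q) = 2 (x(Q) = 6 - 4 = 2)
(U*(-17))*x(6) = (80*(-17))*2 = -1360*2 = -2720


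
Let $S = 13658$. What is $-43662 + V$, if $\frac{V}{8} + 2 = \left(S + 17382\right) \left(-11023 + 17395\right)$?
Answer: $1582251362$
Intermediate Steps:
$V = 1582295024$ ($V = -16 + 8 \left(13658 + 17382\right) \left(-11023 + 17395\right) = -16 + 8 \cdot 31040 \cdot 6372 = -16 + 8 \cdot 197786880 = -16 + 1582295040 = 1582295024$)
$-43662 + V = -43662 + 1582295024 = 1582251362$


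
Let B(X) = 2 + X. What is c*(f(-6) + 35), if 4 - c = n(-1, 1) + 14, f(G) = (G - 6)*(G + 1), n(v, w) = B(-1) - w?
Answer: -950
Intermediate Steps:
n(v, w) = 1 - w (n(v, w) = (2 - 1) - w = 1 - w)
f(G) = (1 + G)*(-6 + G) (f(G) = (-6 + G)*(1 + G) = (1 + G)*(-6 + G))
c = -10 (c = 4 - ((1 - 1*1) + 14) = 4 - ((1 - 1) + 14) = 4 - (0 + 14) = 4 - 1*14 = 4 - 14 = -10)
c*(f(-6) + 35) = -10*((-6 + (-6)**2 - 5*(-6)) + 35) = -10*((-6 + 36 + 30) + 35) = -10*(60 + 35) = -10*95 = -950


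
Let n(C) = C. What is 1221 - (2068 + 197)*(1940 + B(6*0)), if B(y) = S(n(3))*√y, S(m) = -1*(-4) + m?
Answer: -4392879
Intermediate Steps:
S(m) = 4 + m
B(y) = 7*√y (B(y) = (4 + 3)*√y = 7*√y)
1221 - (2068 + 197)*(1940 + B(6*0)) = 1221 - (2068 + 197)*(1940 + 7*√(6*0)) = 1221 - 2265*(1940 + 7*√0) = 1221 - 2265*(1940 + 7*0) = 1221 - 2265*(1940 + 0) = 1221 - 2265*1940 = 1221 - 1*4394100 = 1221 - 4394100 = -4392879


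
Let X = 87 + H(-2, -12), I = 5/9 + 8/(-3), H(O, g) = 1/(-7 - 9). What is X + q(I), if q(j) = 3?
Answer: 1439/16 ≈ 89.938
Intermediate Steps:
H(O, g) = -1/16 (H(O, g) = 1/(-16) = -1/16)
I = -19/9 (I = 5*(⅑) + 8*(-⅓) = 5/9 - 8/3 = -19/9 ≈ -2.1111)
X = 1391/16 (X = 87 - 1/16 = 1391/16 ≈ 86.938)
X + q(I) = 1391/16 + 3 = 1439/16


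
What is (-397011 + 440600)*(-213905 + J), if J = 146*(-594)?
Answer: -13104117481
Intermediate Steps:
J = -86724
(-397011 + 440600)*(-213905 + J) = (-397011 + 440600)*(-213905 - 86724) = 43589*(-300629) = -13104117481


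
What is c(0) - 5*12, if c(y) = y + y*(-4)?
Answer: -60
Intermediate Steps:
c(y) = -3*y (c(y) = y - 4*y = -3*y)
c(0) - 5*12 = -3*0 - 5*12 = 0 - 60 = -60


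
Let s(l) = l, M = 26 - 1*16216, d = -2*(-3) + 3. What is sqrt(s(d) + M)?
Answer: I*sqrt(16181) ≈ 127.2*I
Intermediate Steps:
d = 9 (d = 6 + 3 = 9)
M = -16190 (M = 26 - 16216 = -16190)
sqrt(s(d) + M) = sqrt(9 - 16190) = sqrt(-16181) = I*sqrt(16181)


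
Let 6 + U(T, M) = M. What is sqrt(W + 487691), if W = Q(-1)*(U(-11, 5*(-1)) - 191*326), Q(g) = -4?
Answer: sqrt(736799) ≈ 858.37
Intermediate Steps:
U(T, M) = -6 + M
W = 249108 (W = -4*((-6 + 5*(-1)) - 191*326) = -4*((-6 - 5) - 62266) = -4*(-11 - 62266) = -4*(-62277) = 249108)
sqrt(W + 487691) = sqrt(249108 + 487691) = sqrt(736799)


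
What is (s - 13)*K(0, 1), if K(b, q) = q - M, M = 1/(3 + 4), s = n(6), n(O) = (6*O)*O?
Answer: 174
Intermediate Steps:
n(O) = 6*O**2
s = 216 (s = 6*6**2 = 6*36 = 216)
M = 1/7 ≈ 0.14286
K(b, q) = -1/7 + q (K(b, q) = q - 1*1/7 = q - 1/7 = -1/7 + q)
(s - 13)*K(0, 1) = (216 - 13)*(-1/7 + 1) = 203*(6/7) = 174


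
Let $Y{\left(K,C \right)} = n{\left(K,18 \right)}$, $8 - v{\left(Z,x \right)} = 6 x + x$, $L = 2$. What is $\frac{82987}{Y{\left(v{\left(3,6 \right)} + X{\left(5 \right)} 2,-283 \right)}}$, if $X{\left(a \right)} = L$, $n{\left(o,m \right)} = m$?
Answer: $\frac{82987}{18} \approx 4610.4$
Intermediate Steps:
$v{\left(Z,x \right)} = 8 - 7 x$ ($v{\left(Z,x \right)} = 8 - \left(6 x + x\right) = 8 - 7 x$)
$X{\left(a \right)} = 2$
$Y{\left(K,C \right)} = 18$
$\frac{82987}{Y{\left(v{\left(3,6 \right)} + X{\left(5 \right)} 2,-283 \right)}} = \frac{82987}{18}$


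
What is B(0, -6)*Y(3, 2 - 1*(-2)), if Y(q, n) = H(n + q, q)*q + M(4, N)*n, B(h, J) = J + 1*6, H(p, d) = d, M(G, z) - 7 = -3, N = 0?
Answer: 0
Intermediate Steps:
M(G, z) = 4 (M(G, z) = 7 - 3 = 4)
B(h, J) = 6 + J (B(h, J) = J + 6 = 6 + J)
Y(q, n) = q² + 4*n (Y(q, n) = q*q + 4*n = q² + 4*n)
B(0, -6)*Y(3, 2 - 1*(-2)) = (6 - 6)*(3² + 4*(2 - 1*(-2))) = 0*(9 + 4*(2 + 2)) = 0*(9 + 4*4) = 0*(9 + 16) = 0*25 = 0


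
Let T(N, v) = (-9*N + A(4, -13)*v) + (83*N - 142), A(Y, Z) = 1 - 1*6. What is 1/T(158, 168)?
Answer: 1/10710 ≈ 9.3371e-5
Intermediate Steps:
A(Y, Z) = -5 (A(Y, Z) = 1 - 6 = -5)
T(N, v) = -142 - 5*v + 74*N (T(N, v) = (-9*N - 5*v) + (83*N - 142) = (-9*N - 5*v) + (-142 + 83*N) = -142 - 5*v + 74*N)
1/T(158, 168) = 1/(-142 - 5*168 + 74*158) = 1/(-142 - 840 + 11692) = 1/10710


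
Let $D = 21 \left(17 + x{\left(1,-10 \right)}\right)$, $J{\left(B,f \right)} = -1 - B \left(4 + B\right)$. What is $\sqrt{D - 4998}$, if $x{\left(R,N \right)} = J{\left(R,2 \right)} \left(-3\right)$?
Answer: $7 i \sqrt{87} \approx 65.292 i$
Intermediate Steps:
$J{\left(B,f \right)} = -1 - B \left(4 + B\right)$
$x{\left(R,N \right)} = 3 + 3 R^{2} + 12 R$ ($x{\left(R,N \right)} = \left(-1 - R^{2} - 4 R\right) \left(-3\right) = 3 + 3 R^{2} + 12 R$)
$D = 735$ ($D = 21 \left(17 + \left(3 + 3 \cdot 1^{2} + 12 \cdot 1\right)\right) = 21 \left(17 + \left(3 + 3 \cdot 1 + 12\right)\right) = 21 \left(17 + \left(3 + 3 + 12\right)\right) = 21 \left(17 + 18\right) = 21 \cdot 35 = 735$)
$\sqrt{D - 4998} = \sqrt{735 - 4998} = \sqrt{-4263} = 7 i \sqrt{87}$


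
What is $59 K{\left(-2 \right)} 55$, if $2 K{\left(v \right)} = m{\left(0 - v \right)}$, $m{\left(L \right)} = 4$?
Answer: $6490$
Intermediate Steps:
$K{\left(v \right)} = 2$ ($K{\left(v \right)} = \frac{1}{2} \cdot 4 = 2$)
$59 K{\left(-2 \right)} 55 = 59 \cdot 2 \cdot 55 = 118 \cdot 55 = 6490$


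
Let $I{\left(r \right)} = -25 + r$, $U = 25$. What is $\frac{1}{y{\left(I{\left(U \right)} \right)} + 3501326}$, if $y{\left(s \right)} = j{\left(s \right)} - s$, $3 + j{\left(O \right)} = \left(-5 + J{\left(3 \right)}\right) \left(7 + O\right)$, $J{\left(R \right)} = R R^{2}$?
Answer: $\frac{1}{3501477} \approx 2.8559 \cdot 10^{-7}$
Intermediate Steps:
$J{\left(R \right)} = R^{3}$
$j{\left(O \right)} = 151 + 22 O$ ($j{\left(O \right)} = -3 + \left(-5 + 3^{3}\right) \left(7 + O\right) = -3 + \left(-5 + 27\right) \left(7 + O\right) = -3 + 22 \left(7 + O\right) = -3 + \left(154 + 22 O\right) = 151 + 22 O$)
$y{\left(s \right)} = 151 + 21 s$ ($y{\left(s \right)} = \left(151 + 22 s\right) - s = 151 + 21 s$)
$\frac{1}{y{\left(I{\left(U \right)} \right)} + 3501326} = \frac{1}{\left(151 + 21 \left(-25 + 25\right)\right) + 3501326} = \frac{1}{\left(151 + 21 \cdot 0\right) + 3501326} = \frac{1}{\left(151 + 0\right) + 3501326} = \frac{1}{151 + 3501326} = \frac{1}{3501477}$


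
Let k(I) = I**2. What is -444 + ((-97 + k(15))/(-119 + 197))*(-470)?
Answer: -47396/39 ≈ -1215.3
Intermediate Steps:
-444 + ((-97 + k(15))/(-119 + 197))*(-470) = -444 + ((-97 + 15**2)/(-119 + 197))*(-470) = -444 + ((-97 + 225)/78)*(-470) = -444 + (128*(1/78))*(-470) = -444 + (64/39)*(-470) = -444 - 30080/39 = -47396/39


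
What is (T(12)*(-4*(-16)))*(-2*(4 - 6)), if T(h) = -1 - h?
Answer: -3328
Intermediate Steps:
(T(12)*(-4*(-16)))*(-2*(4 - 6)) = ((-1 - 1*12)*(-4*(-16)))*(-2*(4 - 6)) = ((-1 - 12)*64)*(-2*(-2)) = -13*64*4 = -832*4 = -3328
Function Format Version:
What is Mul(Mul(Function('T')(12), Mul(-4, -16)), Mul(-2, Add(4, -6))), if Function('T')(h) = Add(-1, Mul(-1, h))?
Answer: -3328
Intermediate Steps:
Mul(Mul(Function('T')(12), Mul(-4, -16)), Mul(-2, Add(4, -6))) = Mul(Mul(Add(-1, Mul(-1, 12)), Mul(-4, -16)), Mul(-2, Add(4, -6))) = Mul(Mul(Add(-1, -12), 64), Mul(-2, -2)) = Mul(Mul(-13, 64), 4) = Mul(-832, 4) = -3328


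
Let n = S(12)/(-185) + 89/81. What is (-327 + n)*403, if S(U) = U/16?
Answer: -7872509489/59940 ≈ -1.3134e+5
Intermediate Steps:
S(U) = U/16 (S(U) = U*(1/16) = U/16)
n = 65617/59940 (n = ((1/16)*12)/(-185) + 89/81 = (¾)*(-1/185) + 89*(1/81) = -3/740 + 89/81 = 65617/59940 ≈ 1.0947)
(-327 + n)*403 = (-327 + 65617/59940)*403 = -19534763/59940*403 = -7872509489/59940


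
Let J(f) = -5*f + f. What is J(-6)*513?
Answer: 12312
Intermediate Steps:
J(f) = -4*f
J(-6)*513 = -4*(-6)*513 = 24*513 = 12312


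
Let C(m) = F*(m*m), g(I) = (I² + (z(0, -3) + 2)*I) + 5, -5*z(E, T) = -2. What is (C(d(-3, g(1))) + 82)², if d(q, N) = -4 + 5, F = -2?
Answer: 6400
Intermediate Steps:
z(E, T) = ⅖ (z(E, T) = -⅕*(-2) = ⅖)
g(I) = 5 + I² + 12*I/5 (g(I) = (I² + (⅖ + 2)*I) + 5 = (I² + 12*I/5) + 5 = 5 + I² + 12*I/5)
d(q, N) = 1
C(m) = -2*m² (C(m) = -2*m*m = -2*m²)
(C(d(-3, g(1))) + 82)² = (-2*1² + 82)² = (-2*1 + 82)² = (-2 + 82)² = 80² = 6400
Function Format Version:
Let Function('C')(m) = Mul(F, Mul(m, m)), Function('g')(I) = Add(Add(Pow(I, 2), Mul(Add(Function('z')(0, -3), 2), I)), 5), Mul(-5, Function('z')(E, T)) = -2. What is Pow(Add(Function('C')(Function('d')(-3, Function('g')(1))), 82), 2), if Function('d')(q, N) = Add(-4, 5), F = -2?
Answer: 6400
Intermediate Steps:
Function('z')(E, T) = Rational(2, 5) (Function('z')(E, T) = Mul(Rational(-1, 5), -2) = Rational(2, 5))
Function('g')(I) = Add(5, Pow(I, 2), Mul(Rational(12, 5), I)) (Function('g')(I) = Add(Add(Pow(I, 2), Mul(Add(Rational(2, 5), 2), I)), 5) = Add(Add(Pow(I, 2), Mul(Rational(12, 5), I)), 5) = Add(5, Pow(I, 2), Mul(Rational(12, 5), I)))
Function('d')(q, N) = 1
Function('C')(m) = Mul(-2, Pow(m, 2)) (Function('C')(m) = Mul(-2, Mul(m, m)) = Mul(-2, Pow(m, 2)))
Pow(Add(Function('C')(Function('d')(-3, Function('g')(1))), 82), 2) = Pow(Add(Mul(-2, Pow(1, 2)), 82), 2) = Pow(Add(Mul(-2, 1), 82), 2) = Pow(Add(-2, 82), 2) = Pow(80, 2) = 6400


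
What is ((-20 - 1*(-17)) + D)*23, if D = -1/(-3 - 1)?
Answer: -253/4 ≈ -63.250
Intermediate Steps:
D = ¼ (D = -1/(-4) = -1*(-¼) = ¼ ≈ 0.25000)
((-20 - 1*(-17)) + D)*23 = ((-20 - 1*(-17)) + ¼)*23 = ((-20 + 17) + ¼)*23 = (-3 + ¼)*23 = -11/4*23 = -253/4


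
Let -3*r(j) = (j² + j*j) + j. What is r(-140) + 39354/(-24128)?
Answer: -157092957/12064 ≈ -13022.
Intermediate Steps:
r(j) = -2*j²/3 - j/3 (r(j) = -((j² + j*j) + j)/3 = -((j² + j²) + j)/3 = -(2*j² + j)/3 = -(j + 2*j²)/3 = -2*j²/3 - j/3)
r(-140) + 39354/(-24128) = -⅓*(-140)*(1 + 2*(-140)) + 39354/(-24128) = -⅓*(-140)*(1 - 280) + 39354*(-1/24128) = -⅓*(-140)*(-279) - 19677/12064 = -13020 - 19677/12064 = -157092957/12064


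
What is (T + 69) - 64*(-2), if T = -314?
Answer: -117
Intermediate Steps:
(T + 69) - 64*(-2) = (-314 + 69) - 64*(-2) = -245 + 128 = -117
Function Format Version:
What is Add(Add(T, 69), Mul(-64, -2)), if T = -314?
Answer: -117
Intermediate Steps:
Add(Add(T, 69), Mul(-64, -2)) = Add(Add(-314, 69), Mul(-64, -2)) = Add(-245, 128) = -117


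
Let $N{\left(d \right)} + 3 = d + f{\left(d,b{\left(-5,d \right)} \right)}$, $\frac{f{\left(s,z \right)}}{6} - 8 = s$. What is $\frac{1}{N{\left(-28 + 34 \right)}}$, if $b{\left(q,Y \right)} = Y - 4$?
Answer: $\frac{1}{87} \approx 0.011494$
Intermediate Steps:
$b{\left(q,Y \right)} = -4 + Y$
$f{\left(s,z \right)} = 48 + 6 s$
$N{\left(d \right)} = 45 + 7 d$ ($N{\left(d \right)} = -3 + \left(d + \left(48 + 6 d\right)\right) = -3 + \left(48 + 7 d\right) = 45 + 7 d$)
$\frac{1}{N{\left(-28 + 34 \right)}} = \frac{1}{45 + 7 \left(-28 + 34\right)} = \frac{1}{45 + 7 \cdot 6} = \frac{1}{45 + 42} = \frac{1}{87}$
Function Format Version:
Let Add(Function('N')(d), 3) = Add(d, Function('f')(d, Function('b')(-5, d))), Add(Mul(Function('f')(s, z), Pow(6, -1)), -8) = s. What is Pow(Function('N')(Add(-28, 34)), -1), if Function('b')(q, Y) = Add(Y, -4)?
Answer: Rational(1, 87) ≈ 0.011494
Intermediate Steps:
Function('b')(q, Y) = Add(-4, Y)
Function('f')(s, z) = Add(48, Mul(6, s))
Function('N')(d) = Add(45, Mul(7, d)) (Function('N')(d) = Add(-3, Add(d, Add(48, Mul(6, d)))) = Add(-3, Add(48, Mul(7, d))) = Add(45, Mul(7, d)))
Pow(Function('N')(Add(-28, 34)), -1) = Pow(Add(45, Mul(7, Add(-28, 34))), -1) = Pow(Add(45, Mul(7, 6)), -1) = Pow(Add(45, 42), -1) = Pow(87, -1) = Rational(1, 87)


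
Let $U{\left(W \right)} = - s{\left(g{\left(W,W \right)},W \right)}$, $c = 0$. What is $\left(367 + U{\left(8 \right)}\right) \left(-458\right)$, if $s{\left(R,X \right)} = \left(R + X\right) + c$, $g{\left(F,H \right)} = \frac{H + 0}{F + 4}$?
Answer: $- \frac{492350}{3} \approx -1.6412 \cdot 10^{5}$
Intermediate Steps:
$g{\left(F,H \right)} = \frac{H}{4 + F}$
$s{\left(R,X \right)} = R + X$ ($s{\left(R,X \right)} = \left(R + X\right) + 0 = R + X$)
$U{\left(W \right)} = - W - \frac{W}{4 + W}$ ($U{\left(W \right)} = - (\frac{W}{4 + W} + W) = - (W + \frac{W}{4 + W}) = - W - \frac{W}{4 + W}$)
$\left(367 + U{\left(8 \right)}\right) \left(-458\right) = \left(367 + \frac{8 \left(-5 - 8\right)}{4 + 8}\right) \left(-458\right) = \left(367 + \frac{8 \left(-5 - 8\right)}{12}\right) \left(-458\right) = \left(367 + 8 \cdot \frac{1}{12} \left(-13\right)\right) \left(-458\right) = \left(367 - \frac{26}{3}\right) \left(-458\right) = \frac{1075}{3} \left(-458\right) = - \frac{492350}{3}$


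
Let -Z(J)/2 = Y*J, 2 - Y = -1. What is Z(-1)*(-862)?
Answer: -5172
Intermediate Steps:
Y = 3 (Y = 2 - 1*(-1) = 2 + 1 = 3)
Z(J) = -6*J
Z(-1)*(-862) = -6*(-1)*(-862) = 6*(-862) = -5172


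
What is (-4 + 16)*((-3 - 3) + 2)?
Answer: -48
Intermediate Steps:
(-4 + 16)*((-3 - 3) + 2) = 12*(-6 + 2) = 12*(-4) = -48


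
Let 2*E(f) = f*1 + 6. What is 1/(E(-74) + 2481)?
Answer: 1/2447 ≈ 0.00040866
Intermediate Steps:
E(f) = 3 + f/2 (E(f) = (f*1 + 6)/2 = (f + 6)/2 = (6 + f)/2 = 3 + f/2)
1/(E(-74) + 2481) = 1/((3 + (½)*(-74)) + 2481) = 1/((3 - 37) + 2481) = 1/(-34 + 2481) = 1/2447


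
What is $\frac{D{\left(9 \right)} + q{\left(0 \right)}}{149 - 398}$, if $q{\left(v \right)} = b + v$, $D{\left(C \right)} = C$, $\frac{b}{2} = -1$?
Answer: $- \frac{7}{249} \approx -0.028112$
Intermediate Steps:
$b = -2$ ($b = 2 \left(-1\right) = -2$)
$q{\left(v \right)} = -2 + v$
$\frac{D{\left(9 \right)} + q{\left(0 \right)}}{149 - 398} = \frac{9 + \left(-2 + 0\right)}{149 - 398} = \frac{9 - 2}{-249} = 7 \left(- \frac{1}{249}\right) = - \frac{7}{249}$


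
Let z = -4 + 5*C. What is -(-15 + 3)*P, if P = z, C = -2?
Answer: -168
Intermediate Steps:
z = -14 (z = -4 + 5*(-2) = -4 - 10 = -14)
P = -14
-(-15 + 3)*P = -(-15 + 3)*(-14) = -(-12)*(-14) = -1*168 = -168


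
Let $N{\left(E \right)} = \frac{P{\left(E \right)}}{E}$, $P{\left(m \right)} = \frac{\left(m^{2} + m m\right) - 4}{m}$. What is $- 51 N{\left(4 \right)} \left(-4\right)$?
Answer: $357$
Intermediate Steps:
$P{\left(m \right)} = \frac{-4 + 2 m^{2}}{m}$ ($P{\left(m \right)} = \frac{\left(m^{2} + m^{2}\right) - 4}{m} = \frac{2 m^{2} - 4}{m} = \frac{-4 + 2 m^{2}}{m}$)
$N{\left(E \right)} = \frac{- \frac{4}{E} + 2 E}{E}$
$- 51 N{\left(4 \right)} \left(-4\right) = - 51 \left(2 - \frac{4}{16}\right) \left(-4\right) = - 51 \left(2 - \frac{1}{4}\right) \left(-4\right) = \left(-51\right) \frac{7}{4} \left(-4\right) = \left(- \frac{357}{4}\right) \left(-4\right) = 357$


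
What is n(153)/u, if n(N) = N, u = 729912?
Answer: 3/14312 ≈ 0.00020961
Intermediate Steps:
n(153)/u = 153/729912 = 153*(1/729912) = 3/14312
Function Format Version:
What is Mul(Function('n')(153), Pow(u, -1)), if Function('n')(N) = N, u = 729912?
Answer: Rational(3, 14312) ≈ 0.00020961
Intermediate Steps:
Mul(Function('n')(153), Pow(u, -1)) = Mul(153, Pow(729912, -1)) = Mul(153, Rational(1, 729912)) = Rational(3, 14312)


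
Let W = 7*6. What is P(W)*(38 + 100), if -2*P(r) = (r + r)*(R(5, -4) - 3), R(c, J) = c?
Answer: -11592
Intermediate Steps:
W = 42
P(r) = -2*r (P(r) = -(r + r)*(5 - 3)/2 = -2*r*2/2 = -2*r)
P(W)*(38 + 100) = (-2*42)*(38 + 100) = -84*138 = -11592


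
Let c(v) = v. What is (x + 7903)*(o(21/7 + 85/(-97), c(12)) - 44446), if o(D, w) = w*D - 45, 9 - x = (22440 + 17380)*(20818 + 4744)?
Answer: 4390235082457840/97 ≈ 4.5260e+13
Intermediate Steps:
x = -1017878831 (x = 9 - (22440 + 17380)*(20818 + 4744) = 9 - 39820*25562 = 9 - 1*1017878840 = 9 - 1017878840 = -1017878831)
o(D, w) = -45 + D*w (o(D, w) = D*w - 45 = -45 + D*w)
(x + 7903)*(o(21/7 + 85/(-97), c(12)) - 44446) = (-1017878831 + 7903)*((-45 + (21/7 + 85/(-97))*12) - 44446) = -1017870928*((-45 + (21*(⅐) + 85*(-1/97))*12) - 44446) = -1017870928*((-45 + (3 - 85/97)*12) - 44446) = -1017870928*((-45 + (206/97)*12) - 44446) = -1017870928*((-45 + 2472/97) - 44446) = -1017870928*(-1893/97 - 44446) = -1017870928*(-4313155/97) = 4390235082457840/97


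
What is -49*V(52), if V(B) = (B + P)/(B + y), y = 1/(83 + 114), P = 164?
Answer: -695016/3415 ≈ -203.52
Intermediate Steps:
y = 1/197 ≈ 0.0050761
V(B) = (164 + B)/(1/197 + B) (V(B) = (B + 164)/(B + 1/197) = (164 + B)/(1/197 + B))
-49*V(52) = -9653*(164 + 52)/(1 + 197*52) = -9653*216/(1 + 10244) = -9653*216/10245 = -49*14184/3415 = -695016/3415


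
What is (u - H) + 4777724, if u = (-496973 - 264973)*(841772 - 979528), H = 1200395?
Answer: 104966210505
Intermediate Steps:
u = 104962633176 (u = -761946*(-137756) = 104962633176)
(u - H) + 4777724 = (104962633176 - 1*1200395) + 4777724 = (104962633176 - 1200395) + 4777724 = 104961432781 + 4777724 = 104966210505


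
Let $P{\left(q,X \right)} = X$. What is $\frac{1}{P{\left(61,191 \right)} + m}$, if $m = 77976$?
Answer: $\frac{1}{78167} \approx 1.2793 \cdot 10^{-5}$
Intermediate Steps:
$\frac{1}{P{\left(61,191 \right)} + m} = \frac{1}{191 + 77976} = \frac{1}{78167}$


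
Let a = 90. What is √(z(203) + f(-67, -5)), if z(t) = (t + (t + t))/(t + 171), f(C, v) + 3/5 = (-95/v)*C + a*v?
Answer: I*√6021562690/1870 ≈ 41.497*I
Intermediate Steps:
f(C, v) = -⅗ + 90*v - 95*C/v (f(C, v) = -⅗ + ((-95/v)*C + 90*v) = -⅗ + (-95*C/v + 90*v) = -⅗ + (90*v - 95*C/v) = -⅗ + 90*v - 95*C/v)
z(t) = 3*t/(171 + t) (z(t) = (t + 2*t)/(171 + t) = (3*t)/(171 + t) = 3*t/(171 + t))
√(z(203) + f(-67, -5)) = √(3*203/(171 + 203) + (-⅗ + 90*(-5) - 95*(-67)/(-5))) = √(3*203/374 + (-⅗ - 450 - 95*(-67)*(-⅕))) = √(3*203*(1/374) + (-⅗ - 450 - 1273)) = √(609/374 - 8618/5) = √(-3220087/1870) = I*√6021562690/1870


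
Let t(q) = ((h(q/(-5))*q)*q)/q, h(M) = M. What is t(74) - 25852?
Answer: -134736/5 ≈ -26947.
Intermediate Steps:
t(q) = -q²/5 (t(q) = (((q/(-5))*q)*q)/q = (((q*(-⅕))*q)*q)/q = (((-q/5)*q)*q)/q = ((-q²/5)*q)/q = (-q³/5)/q = -q²/5)
t(74) - 25852 = -⅕*74² - 25852 = -⅕*5476 - 25852 = -5476/5 - 25852 = -134736/5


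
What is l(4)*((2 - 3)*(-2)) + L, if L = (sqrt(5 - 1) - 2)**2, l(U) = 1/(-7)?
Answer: -2/7 ≈ -0.28571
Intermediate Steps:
l(U) = -1/7
L = 0 (L = (sqrt(4) - 2)**2 = (2 - 2)**2 = 0**2 = 0)
l(4)*((2 - 3)*(-2)) + L = -(2 - 3)*(-2)/7 + 0 = -(-1)*(-2)/7 + 0 = -1/7*2 + 0 = -2/7 + 0 = -2/7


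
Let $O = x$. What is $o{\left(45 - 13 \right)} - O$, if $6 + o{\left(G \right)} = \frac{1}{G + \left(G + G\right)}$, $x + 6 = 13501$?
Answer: $- \frac{1296095}{96} \approx -13501.0$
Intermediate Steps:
$x = 13495$ ($x = -6 + 13501 = 13495$)
$o{\left(G \right)} = -6 + \frac{1}{3 G}$ ($o{\left(G \right)} = -6 + \frac{1}{G + \left(G + G\right)} = -6 + \frac{1}{G + 2 G} = -6 + \frac{1}{3 G}$)
$O = 13495$
$o{\left(45 - 13 \right)} - O = \left(-6 + \frac{1}{3 \left(45 - 13\right)}\right) - 13495 = \left(-6 + \frac{1}{3 \cdot 32}\right) - 13495 = \left(-6 + \frac{1}{3} \cdot \frac{1}{32}\right) - 13495 = \left(-6 + \frac{1}{96}\right) - 13495 = - \frac{575}{96} - 13495 = - \frac{1296095}{96}$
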